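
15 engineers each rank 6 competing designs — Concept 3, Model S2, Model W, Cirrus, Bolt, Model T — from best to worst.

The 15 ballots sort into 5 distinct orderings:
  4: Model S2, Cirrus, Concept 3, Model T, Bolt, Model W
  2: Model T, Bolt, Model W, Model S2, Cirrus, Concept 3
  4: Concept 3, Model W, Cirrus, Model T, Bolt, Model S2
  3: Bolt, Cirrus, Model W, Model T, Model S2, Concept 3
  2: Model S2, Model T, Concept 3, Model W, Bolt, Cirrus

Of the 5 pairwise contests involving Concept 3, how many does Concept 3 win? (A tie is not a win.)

3

Concept 3 against each rival (15 engineers):
Concept 3 vs Model S2: Model S2, 11–4.
Concept 3 vs Model W: Concept 3 is ranked higher on 4+4+2 = 10 ballots, Model W on 5. Concept 3 wins 10–5.
Concept 3 vs Cirrus: Concept 3 preferred on 4+2 = 6 ballots; Cirrus wins 9–6.
Concept 3–Bolt: Concept 3 10–5.
Concept 3 vs Model T: 8 to 7, Concept 3.
Concept 3 beats Model W, Bolt, Model T; loses to Model S2, Cirrus — 3 pairwise wins.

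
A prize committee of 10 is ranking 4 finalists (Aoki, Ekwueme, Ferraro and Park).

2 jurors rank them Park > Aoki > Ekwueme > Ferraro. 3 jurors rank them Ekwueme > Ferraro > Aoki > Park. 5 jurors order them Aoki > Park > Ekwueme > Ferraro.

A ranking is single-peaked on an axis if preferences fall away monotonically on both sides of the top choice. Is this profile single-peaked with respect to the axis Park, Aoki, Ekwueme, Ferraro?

Axis positions: Park=1, Aoki=2, Ekwueme=3, Ferraro=4.
Faction 1 (peak Park at position 1): ranking walks positions 1-2-3-4, expanding outward from the peak — single-peaked.
Faction 2 (peak Ekwueme at position 3): ranking walks positions 3-4-2-1, expanding outward from the peak — single-peaked.
Faction 3 (peak Aoki at position 2): ranking walks positions 2-1-3-4, expanding outward from the peak — single-peaked.
Every ranking is single-peaked on this axis.

yes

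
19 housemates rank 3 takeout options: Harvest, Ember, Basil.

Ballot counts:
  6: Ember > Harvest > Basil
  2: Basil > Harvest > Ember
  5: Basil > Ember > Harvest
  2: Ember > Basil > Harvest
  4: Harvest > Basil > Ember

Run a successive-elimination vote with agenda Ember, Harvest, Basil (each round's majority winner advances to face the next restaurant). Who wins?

Round 1: Ember vs Harvest — 13–6, Ember advances.
Round 2: Ember vs Basil — 8–11, Basil advances.
Basil survives the agenda.

Basil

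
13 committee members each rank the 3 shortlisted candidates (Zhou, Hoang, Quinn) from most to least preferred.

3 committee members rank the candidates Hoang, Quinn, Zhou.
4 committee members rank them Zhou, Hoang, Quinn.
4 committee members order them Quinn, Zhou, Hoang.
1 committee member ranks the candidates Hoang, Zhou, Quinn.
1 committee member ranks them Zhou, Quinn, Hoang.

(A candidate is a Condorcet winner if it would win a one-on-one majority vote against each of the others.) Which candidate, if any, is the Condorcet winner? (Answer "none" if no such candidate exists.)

Head-to-head results (13 committee members):
Zhou vs Hoang: Zhou preferred on 4+4+1 = 9 ballots; Zhou wins 9–4.
Zhou vs Quinn: Zhou is ranked higher on 4+1+1 = 6 ballots, Quinn on 7. Quinn wins 7–6.
Hoang vs Quinn: Hoang preferred on 3+4+1 = 8 ballots; Hoang wins 8–5.
No candidate is unbeaten: Zhou loses to Quinn; Hoang loses to Zhou; Quinn loses to Hoang. In particular Zhou → Hoang → Quinn → Zhou is a majority cycle — no Condorcet winner exists.

none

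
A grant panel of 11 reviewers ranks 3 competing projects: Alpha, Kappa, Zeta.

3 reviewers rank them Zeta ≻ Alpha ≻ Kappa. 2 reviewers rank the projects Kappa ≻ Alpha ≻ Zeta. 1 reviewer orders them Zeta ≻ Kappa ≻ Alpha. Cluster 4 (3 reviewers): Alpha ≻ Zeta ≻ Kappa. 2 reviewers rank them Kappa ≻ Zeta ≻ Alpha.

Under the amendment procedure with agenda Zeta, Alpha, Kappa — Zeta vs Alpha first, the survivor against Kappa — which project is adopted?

Zeta

Round 1: Zeta vs Alpha — 6–5, Zeta advances.
Round 2: Zeta vs Kappa — 7–4, Zeta advances.
The agenda winner is Zeta.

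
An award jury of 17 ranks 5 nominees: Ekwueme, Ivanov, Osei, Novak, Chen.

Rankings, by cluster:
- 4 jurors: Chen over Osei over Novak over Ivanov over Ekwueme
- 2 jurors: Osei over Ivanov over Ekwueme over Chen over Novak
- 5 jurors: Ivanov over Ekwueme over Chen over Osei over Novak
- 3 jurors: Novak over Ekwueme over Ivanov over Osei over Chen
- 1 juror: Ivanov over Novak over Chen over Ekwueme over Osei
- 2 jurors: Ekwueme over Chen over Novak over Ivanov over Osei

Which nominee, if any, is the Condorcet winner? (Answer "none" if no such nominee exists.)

Pairwise majorities:
Ekwueme vs Ivanov: Ivanov, 12–5.
Ekwueme–Osei: Ekwueme 11–6.
Ekwueme vs Novak: Ekwueme wins 9–8.
Ekwueme vs Chen: Ekwueme, 12–5.
Ivanov vs Osei: Ivanov wins 11–6.
Ivanov vs Novak: Novak, 9–8.
Ivanov vs Chen: Ivanov wins 11–6.
Osei vs Novak: Osei wins 11–6.
Osei vs Chen: Chen, 12–5.
Novak vs Chen: Chen wins 13–4.
Each nominee drops at least one matchup (Ekwueme loses to Ivanov; Ivanov loses to Novak; Osei loses to Ekwueme; Novak loses to Ekwueme; Chen loses to Ekwueme); the cycle Ekwueme beats Novak beats Ivanov beats Ekwueme rules out a Condorcet winner.

none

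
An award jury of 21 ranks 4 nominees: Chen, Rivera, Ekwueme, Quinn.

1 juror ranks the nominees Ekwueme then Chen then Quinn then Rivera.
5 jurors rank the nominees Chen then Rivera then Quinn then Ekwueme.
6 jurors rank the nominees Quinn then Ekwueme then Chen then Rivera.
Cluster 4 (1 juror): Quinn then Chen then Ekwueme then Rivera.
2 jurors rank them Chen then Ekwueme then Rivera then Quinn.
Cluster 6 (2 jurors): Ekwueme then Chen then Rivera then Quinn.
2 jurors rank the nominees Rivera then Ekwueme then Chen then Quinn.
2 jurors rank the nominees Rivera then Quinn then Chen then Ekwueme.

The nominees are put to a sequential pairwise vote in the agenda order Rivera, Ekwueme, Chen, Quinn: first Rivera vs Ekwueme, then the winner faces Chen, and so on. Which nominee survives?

Quinn

Round 1: Rivera vs Ekwueme — 9–12, Ekwueme advances.
Round 2: Ekwueme vs Chen — 11–10, Ekwueme advances.
Round 3: Ekwueme vs Quinn — 7–14, Quinn advances.
The agenda winner is Quinn.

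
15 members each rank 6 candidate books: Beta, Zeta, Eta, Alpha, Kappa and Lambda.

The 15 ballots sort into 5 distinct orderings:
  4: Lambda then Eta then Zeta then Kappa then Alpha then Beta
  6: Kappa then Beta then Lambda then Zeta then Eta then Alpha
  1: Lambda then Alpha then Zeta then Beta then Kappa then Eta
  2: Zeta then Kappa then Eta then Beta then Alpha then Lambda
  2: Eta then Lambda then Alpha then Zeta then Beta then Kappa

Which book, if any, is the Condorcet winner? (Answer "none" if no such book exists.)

Check each pair by majority over 15 ballots:
Beta–Zeta: Zeta 9–6.
Beta vs Eta: 6+1 = 7 for Beta, 8 for Eta — Eta by 8–7.
Beta vs Alpha: Beta wins 8–7.
Beta vs Kappa: 3 to 12, Kappa.
Beta vs Lambda: 6+2 = 8 for Beta, 7 for Lambda — Beta by 8–7.
Zeta vs Eta: Zeta is ranked higher on 6+1+2 = 9 ballots, Eta on 6. Zeta wins 9–6.
Zeta vs Alpha: Zeta preferred on 4+6+2 = 12 ballots; Zeta wins 12–3.
Zeta vs Kappa: Zeta is ranked higher on 4+1+2+2 = 9 ballots, Kappa on 6. Zeta wins 9–6.
Zeta vs Lambda: 2 to 13, Lambda.
Eta vs Alpha: Eta is ranked higher on 4+6+2+2 = 14 ballots, Alpha on 1. Eta wins 14–1.
Eta vs Kappa: Kappa wins 9–6.
Eta vs Lambda: Eta is ranked higher on 2+2 = 4 ballots, Lambda on 11. Lambda wins 11–4.
Alpha vs Kappa: Kappa, 12–3.
Alpha vs Lambda: Lambda, 13–2.
Kappa vs Lambda: Kappa preferred on 6+2 = 8 ballots; Kappa wins 8–7.
Each book drops at least one matchup (Beta loses to Zeta; Zeta loses to Lambda; Eta loses to Zeta; Alpha loses to Beta; Kappa loses to Zeta; Lambda loses to Beta); the cycle Beta beats Lambda beats Zeta beats Beta rules out a Condorcet winner.

none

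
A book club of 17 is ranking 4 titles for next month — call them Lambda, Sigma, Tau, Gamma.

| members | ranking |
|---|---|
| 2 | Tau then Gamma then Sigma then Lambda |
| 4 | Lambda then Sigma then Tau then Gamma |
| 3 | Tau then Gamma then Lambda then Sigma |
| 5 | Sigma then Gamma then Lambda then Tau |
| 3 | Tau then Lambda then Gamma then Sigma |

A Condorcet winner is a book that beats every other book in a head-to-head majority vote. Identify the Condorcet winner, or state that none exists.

none

Head-to-head results (17 members):
Lambda vs Sigma: 10 to 7, Lambda.
Lambda vs Tau: Lambda preferred on 4+5 = 9 ballots; Lambda wins 9–8.
Lambda vs Gamma: 7 to 10, Gamma.
Sigma vs Tau: 4+5 = 9 for Sigma, 8 for Tau — Sigma by 9–8.
Sigma vs Gamma: 4+5 = 9 for Sigma, 8 for Gamma — Sigma by 9–8.
Tau vs Gamma: 2+4+3+3 = 12 for Tau, 5 for Gamma — Tau by 12–5.
Every book loses at least once (Lambda loses to Gamma; Sigma loses to Lambda; Tau loses to Lambda; Gamma loses to Sigma). The majority relation contains the cycle Lambda beats Sigma beats Gamma beats Lambda, so there is no Condorcet winner.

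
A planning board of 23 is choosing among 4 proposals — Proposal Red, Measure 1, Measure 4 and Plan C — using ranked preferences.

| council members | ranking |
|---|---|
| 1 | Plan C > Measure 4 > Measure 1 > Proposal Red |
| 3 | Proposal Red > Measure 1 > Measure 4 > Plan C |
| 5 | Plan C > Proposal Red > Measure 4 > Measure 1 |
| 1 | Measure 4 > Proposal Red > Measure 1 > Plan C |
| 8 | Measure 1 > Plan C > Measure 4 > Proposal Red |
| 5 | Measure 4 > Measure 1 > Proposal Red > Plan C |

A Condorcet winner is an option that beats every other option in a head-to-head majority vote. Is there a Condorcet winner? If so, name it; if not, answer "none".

none

Head-to-head results (23 council members):
Proposal Red vs Measure 1: 3+5+1 = 9 for Proposal Red, 14 for Measure 1 — Measure 1 by 14–9.
Proposal Red–Measure 4: Measure 4 15–8.
Proposal Red vs Plan C: Plan C wins 14–9.
Measure 1 vs Measure 4: Measure 4, 12–11.
Measure 1 vs Plan C: 17 to 6, Measure 1.
Measure 4 vs Plan C: 3+1+5 = 9 for Measure 4, 14 for Plan C — Plan C by 14–9.
Each option drops at least one matchup (Proposal Red loses to Measure 1; Measure 1 loses to Measure 4; Measure 4 loses to Plan C; Plan C loses to Measure 1); the cycle Measure 1 > Plan C > Measure 4 > Measure 1 rules out a Condorcet winner.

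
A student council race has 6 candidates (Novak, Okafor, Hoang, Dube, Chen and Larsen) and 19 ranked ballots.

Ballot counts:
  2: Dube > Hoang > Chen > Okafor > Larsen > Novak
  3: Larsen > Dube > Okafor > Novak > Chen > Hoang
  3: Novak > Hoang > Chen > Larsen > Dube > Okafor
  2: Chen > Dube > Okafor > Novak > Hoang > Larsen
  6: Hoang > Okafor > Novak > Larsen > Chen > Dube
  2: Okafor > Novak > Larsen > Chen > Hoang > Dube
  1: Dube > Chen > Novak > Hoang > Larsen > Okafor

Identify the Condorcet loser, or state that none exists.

none

Pairwise majorities:
Novak vs Okafor: Novak preferred on 3+1 = 4 ballots; Okafor wins 15–4.
Novak–Hoang: Novak 11–8.
Novak–Dube: Novak 11–8.
Novak vs Chen: Novak preferred on 3+3+6+2 = 14 ballots; Novak wins 14–5.
Novak vs Larsen: 3+2+6+2+1 = 14 for Novak, 5 for Larsen — Novak by 14–5.
Okafor vs Hoang: 3+2+2 = 7 for Okafor, 12 for Hoang — Hoang by 12–7.
Okafor–Dube: Dube 11–8.
Okafor vs Chen: Okafor is ranked higher on 3+6+2 = 11 ballots, Chen on 8. Okafor wins 11–8.
Okafor vs Larsen: Okafor wins 12–7.
Hoang vs Dube: Hoang is ranked higher on 3+6+2 = 11 ballots, Dube on 8. Hoang wins 11–8.
Hoang–Chen: Hoang 11–8.
Hoang vs Larsen: Hoang is ranked higher on 2+3+2+6+1 = 14 ballots, Larsen on 5. Hoang wins 14–5.
Dube vs Chen: Chen, 13–6.
Dube vs Larsen: Dube is ranked higher on 2+2+1 = 5 ballots, Larsen on 14. Larsen wins 14–5.
Chen vs Larsen: Larsen wins 11–8.
Every candidate wins at least one matchup (Novak beats Hoang; Okafor beats Novak; Hoang beats Okafor; Dube beats Okafor; Chen beats Dube; Larsen beats Dube), so there is no Condorcet loser.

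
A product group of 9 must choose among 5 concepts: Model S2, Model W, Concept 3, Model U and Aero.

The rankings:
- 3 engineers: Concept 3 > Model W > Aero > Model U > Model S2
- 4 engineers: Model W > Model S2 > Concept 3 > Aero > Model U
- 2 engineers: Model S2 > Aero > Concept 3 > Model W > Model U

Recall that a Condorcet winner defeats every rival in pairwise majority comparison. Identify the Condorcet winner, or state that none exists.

none

Check each pair by majority over 9 ballots:
Model S2 vs Model W: Model W wins 7–2.
Model S2–Concept 3: Model S2 6–3.
Model S2 vs Model U: Model S2, 6–3.
Model S2 vs Aero: Model S2, 6–3.
Model W–Concept 3: Concept 3 5–4.
Model W vs Model U: Model W wins 9–0.
Model W–Aero: Model W 7–2.
Concept 3 vs Model U: Concept 3, 9–0.
Concept 3 vs Aero: Concept 3 wins 7–2.
Model U vs Aero: Aero, 9–0.
No design is unbeaten: Model S2 loses to Model W; Model W loses to Concept 3; Concept 3 loses to Model S2; Model U loses to Model S2; Aero loses to Model S2. In particular Model S2 beats Concept 3 beats Model W beats Model S2 is a majority cycle — no Condorcet winner exists.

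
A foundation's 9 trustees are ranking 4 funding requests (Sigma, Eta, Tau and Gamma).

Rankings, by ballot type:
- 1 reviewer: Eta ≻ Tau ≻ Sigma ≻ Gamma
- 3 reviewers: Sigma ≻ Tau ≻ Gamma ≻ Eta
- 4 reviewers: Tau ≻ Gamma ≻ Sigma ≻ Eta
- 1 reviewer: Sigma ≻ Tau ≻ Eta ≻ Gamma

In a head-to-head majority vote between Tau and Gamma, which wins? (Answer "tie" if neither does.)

Tau

Ballots ranking Tau above Gamma: 1 + 3 + 4 + 1 = 9.
Ballots ranking Gamma above Tau: 9 − 9 = 0.
Tau wins the head-to-head 9–0.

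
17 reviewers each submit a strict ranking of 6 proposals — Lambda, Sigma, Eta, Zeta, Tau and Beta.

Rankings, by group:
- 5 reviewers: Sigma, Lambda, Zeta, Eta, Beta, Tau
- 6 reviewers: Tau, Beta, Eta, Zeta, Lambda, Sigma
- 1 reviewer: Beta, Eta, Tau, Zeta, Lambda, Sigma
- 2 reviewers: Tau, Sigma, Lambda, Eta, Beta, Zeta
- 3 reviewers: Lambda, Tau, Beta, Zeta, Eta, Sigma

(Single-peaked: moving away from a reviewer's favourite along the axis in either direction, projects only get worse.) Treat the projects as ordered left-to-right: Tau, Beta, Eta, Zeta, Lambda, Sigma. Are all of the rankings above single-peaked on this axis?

no

Axis positions: Tau=1, Beta=2, Eta=3, Zeta=4, Lambda=5, Sigma=6.
Group 1 (peak Sigma at position 6): ranking walks positions 6-5-4-3-2-1, expanding outward from the peak — single-peaked.
Group 2 (peak Tau at position 1): ranking walks positions 1-2-3-4-5-6, expanding outward from the peak — single-peaked.
Group 3 (peak Beta at position 2): ranking walks positions 2-3-1-4-5-6, expanding outward from the peak — single-peaked.
Group 4: ranking walks positions 1-6-5-3-2-4; Sigma is ranked above Beta even though Beta lies between Sigma and the peak Tau on the axis — preferences dip and rise again. Not single-peaked.
Group 5: ranking walks positions 5-1-2-4-3-6; Tau is ranked above Zeta even though Zeta lies between Tau and the peak Lambda on the axis — preferences dip and rise again. Not single-peaked.
Group 4 violates single-peakedness, so the profile is not single-peaked on this axis.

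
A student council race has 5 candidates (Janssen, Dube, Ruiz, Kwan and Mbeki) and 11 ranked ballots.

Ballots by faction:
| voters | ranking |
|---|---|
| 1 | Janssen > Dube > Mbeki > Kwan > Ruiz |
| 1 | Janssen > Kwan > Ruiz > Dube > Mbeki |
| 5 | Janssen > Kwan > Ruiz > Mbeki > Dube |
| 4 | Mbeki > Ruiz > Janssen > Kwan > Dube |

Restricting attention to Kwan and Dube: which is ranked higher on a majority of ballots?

Ballots ranking Kwan above Dube: 1 + 5 + 4 = 10.
Ballots ranking Dube above Kwan: 11 − 10 = 1.
Kwan wins the head-to-head 10–1.

Kwan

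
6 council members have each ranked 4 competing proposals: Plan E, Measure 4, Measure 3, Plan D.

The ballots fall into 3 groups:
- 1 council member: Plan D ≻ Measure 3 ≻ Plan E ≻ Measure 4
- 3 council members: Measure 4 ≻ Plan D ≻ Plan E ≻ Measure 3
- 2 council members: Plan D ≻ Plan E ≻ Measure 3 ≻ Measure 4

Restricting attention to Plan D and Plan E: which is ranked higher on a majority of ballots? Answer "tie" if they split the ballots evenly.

Ballots ranking Plan D above Plan E: 1 + 3 + 2 = 6.
Ballots ranking Plan E above Plan D: 6 − 6 = 0.
Plan D wins the head-to-head 6–0.

Plan D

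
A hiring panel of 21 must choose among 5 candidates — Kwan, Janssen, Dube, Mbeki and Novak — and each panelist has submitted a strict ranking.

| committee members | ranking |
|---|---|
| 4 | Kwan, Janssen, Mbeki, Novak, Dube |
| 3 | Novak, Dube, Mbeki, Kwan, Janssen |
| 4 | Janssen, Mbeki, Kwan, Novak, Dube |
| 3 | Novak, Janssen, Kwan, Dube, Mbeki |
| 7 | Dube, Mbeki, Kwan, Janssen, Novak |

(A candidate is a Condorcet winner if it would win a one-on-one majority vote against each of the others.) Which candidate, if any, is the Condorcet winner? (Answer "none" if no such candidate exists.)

Check each pair by majority over 21 ballots:
Kwan vs Janssen: 4+3+7 = 14 for Kwan, 7 for Janssen — Kwan by 14–7.
Kwan vs Dube: Kwan is ranked higher on 4+4+3 = 11 ballots, Dube on 10. Kwan wins 11–10.
Kwan vs Mbeki: Kwan preferred on 4+3 = 7 ballots; Mbeki wins 14–7.
Kwan vs Novak: Kwan is ranked higher on 4+4+7 = 15 ballots, Novak on 6. Kwan wins 15–6.
Janssen vs Dube: 4+4+3 = 11 for Janssen, 10 for Dube — Janssen by 11–10.
Janssen vs Mbeki: 11 to 10, Janssen.
Janssen vs Novak: 4+4+7 = 15 for Janssen, 6 for Novak — Janssen by 15–6.
Dube vs Mbeki: 13 to 8, Dube.
Dube vs Novak: Dube is ranked higher on 7 ballots, Novak on 14. Novak wins 14–7.
Mbeki vs Novak: 15 to 6, Mbeki.
No candidate is unbeaten: Kwan loses to Mbeki; Janssen loses to Kwan; Dube loses to Kwan; Mbeki loses to Janssen; Novak loses to Kwan. In particular Kwan → Janssen → Mbeki → Kwan is a majority cycle — no Condorcet winner exists.

none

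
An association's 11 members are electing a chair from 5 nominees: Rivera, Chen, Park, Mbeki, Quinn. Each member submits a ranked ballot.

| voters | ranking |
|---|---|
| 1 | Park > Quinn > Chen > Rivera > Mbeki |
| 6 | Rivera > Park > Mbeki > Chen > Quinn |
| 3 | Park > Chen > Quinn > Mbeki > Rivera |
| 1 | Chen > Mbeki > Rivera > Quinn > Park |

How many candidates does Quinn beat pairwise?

0

Quinn against each rival (11 voters):
Quinn vs Rivera: Rivera, 7–4.
Quinn vs Chen: Chen wins 10–1.
Quinn vs Park: 1 to 10, Park.
Quinn vs Mbeki: 1+3 = 4 for Quinn, 7 for Mbeki — Mbeki by 7–4.
Quinn beats no one; loses to Rivera, Chen, Park, Mbeki — 0 pairwise wins.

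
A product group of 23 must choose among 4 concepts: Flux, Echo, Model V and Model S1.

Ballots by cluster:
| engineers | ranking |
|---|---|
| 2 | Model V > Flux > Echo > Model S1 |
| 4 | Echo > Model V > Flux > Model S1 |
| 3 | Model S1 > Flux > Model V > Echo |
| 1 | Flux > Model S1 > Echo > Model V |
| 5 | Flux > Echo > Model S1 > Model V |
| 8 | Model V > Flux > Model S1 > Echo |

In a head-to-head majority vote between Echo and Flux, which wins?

Flux

Ballots ranking Echo above Flux: 4.
Ballots ranking Flux above Echo: 23 − 4 = 19.
Flux wins the head-to-head 19–4.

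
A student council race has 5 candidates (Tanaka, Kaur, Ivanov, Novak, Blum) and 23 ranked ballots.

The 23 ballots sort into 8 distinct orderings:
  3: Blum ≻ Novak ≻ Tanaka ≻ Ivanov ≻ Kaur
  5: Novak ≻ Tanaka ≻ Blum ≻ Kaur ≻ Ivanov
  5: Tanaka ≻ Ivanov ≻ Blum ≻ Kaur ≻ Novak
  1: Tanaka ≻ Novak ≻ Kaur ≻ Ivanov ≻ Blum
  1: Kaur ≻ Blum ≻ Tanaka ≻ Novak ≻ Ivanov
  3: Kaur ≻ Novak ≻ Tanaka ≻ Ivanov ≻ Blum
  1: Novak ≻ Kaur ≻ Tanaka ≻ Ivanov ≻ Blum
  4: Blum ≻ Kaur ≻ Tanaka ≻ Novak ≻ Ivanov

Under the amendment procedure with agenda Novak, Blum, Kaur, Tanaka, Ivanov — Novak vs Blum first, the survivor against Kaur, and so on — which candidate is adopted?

Round 1: Novak vs Blum — 10–13, Blum advances.
Round 2: Blum vs Kaur — 17–6, Blum advances.
Round 3: Blum vs Tanaka — 8–15, Tanaka advances.
Round 4: Tanaka vs Ivanov — 23–0, Tanaka advances.
The agenda winner is Tanaka.

Tanaka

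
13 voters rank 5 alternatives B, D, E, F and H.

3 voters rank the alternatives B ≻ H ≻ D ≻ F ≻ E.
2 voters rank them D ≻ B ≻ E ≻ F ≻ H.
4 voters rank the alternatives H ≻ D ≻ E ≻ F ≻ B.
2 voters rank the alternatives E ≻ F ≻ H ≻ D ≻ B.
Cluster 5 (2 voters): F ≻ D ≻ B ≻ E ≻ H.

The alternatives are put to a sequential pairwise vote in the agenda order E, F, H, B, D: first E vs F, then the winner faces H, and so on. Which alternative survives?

Round 1: E vs F — 8–5, E advances.
Round 2: E vs H — 6–7, H advances.
Round 3: H vs B — 6–7, B advances.
Round 4: B vs D — 3–10, D advances.
D survives the agenda.

D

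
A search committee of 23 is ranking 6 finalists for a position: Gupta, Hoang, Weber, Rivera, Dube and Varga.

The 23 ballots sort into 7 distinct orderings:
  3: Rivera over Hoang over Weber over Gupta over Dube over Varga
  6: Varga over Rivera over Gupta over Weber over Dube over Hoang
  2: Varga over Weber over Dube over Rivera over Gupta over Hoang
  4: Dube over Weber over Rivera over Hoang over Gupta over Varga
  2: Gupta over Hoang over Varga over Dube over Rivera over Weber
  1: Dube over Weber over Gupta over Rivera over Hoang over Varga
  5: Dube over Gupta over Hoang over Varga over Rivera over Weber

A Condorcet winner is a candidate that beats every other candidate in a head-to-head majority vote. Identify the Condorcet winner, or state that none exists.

Dube

Check each pair by majority over 23 ballots:
Gupta–Hoang: Gupta 16–7.
Gupta–Weber: Gupta 13–10.
Gupta–Rivera: Rivera 15–8.
Gupta vs Dube: Dube, 12–11.
Gupta vs Varga: Gupta, 15–8.
Hoang vs Weber: Weber, 13–10.
Hoang vs Rivera: Rivera wins 16–7.
Hoang–Dube: Dube 18–5.
Hoang vs Varga: Hoang wins 15–8.
Weber–Rivera: Rivera 16–7.
Weber vs Dube: Dube wins 12–11.
Weber vs Varga: Varga wins 15–8.
Rivera vs Dube: Dube wins 14–9.
Rivera vs Varga: Varga wins 15–8.
Dube vs Varga: Dube wins 13–10.
Only Dube has no losses; Dube is the Condorcet winner.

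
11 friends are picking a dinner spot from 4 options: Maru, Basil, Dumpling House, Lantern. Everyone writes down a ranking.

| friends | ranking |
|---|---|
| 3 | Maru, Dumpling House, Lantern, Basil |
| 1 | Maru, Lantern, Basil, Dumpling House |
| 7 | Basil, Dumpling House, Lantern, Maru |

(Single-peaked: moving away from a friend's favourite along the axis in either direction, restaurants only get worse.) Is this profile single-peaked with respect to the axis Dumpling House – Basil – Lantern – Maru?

Axis positions: Dumpling House=1, Basil=2, Lantern=3, Maru=4.
Bloc 1: ranking walks positions 4-1-3-2; Dumpling House is ranked above Lantern even though Lantern lies between Dumpling House and the peak Maru on the axis — preferences dip and rise again. Not single-peaked.
Bloc 2 (peak Maru at position 4): ranking walks positions 4-3-2-1, expanding outward from the peak — single-peaked.
Bloc 3 (peak Basil at position 2): ranking walks positions 2-1-3-4, expanding outward from the peak — single-peaked.
Bloc 1 violates single-peakedness, so the profile is not single-peaked on this axis.

no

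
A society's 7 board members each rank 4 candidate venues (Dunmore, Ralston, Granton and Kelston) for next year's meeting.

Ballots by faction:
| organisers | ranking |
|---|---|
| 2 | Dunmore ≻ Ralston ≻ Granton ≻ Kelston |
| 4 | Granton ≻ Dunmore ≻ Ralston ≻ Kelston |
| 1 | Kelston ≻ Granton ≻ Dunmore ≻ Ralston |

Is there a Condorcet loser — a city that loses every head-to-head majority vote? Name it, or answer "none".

Kelston

Pairwise majorities:
Dunmore–Ralston: Dunmore 7–0.
Dunmore vs Granton: Dunmore preferred on 2 ballots; Granton wins 5–2.
Dunmore vs Kelston: 6 to 1, Dunmore.
Ralston–Granton: Granton 5–2.
Ralston–Kelston: Ralston 6–1.
Granton vs Kelston: Granton wins 6–1.
Only Kelston has no wins; Kelston is the Condorcet loser.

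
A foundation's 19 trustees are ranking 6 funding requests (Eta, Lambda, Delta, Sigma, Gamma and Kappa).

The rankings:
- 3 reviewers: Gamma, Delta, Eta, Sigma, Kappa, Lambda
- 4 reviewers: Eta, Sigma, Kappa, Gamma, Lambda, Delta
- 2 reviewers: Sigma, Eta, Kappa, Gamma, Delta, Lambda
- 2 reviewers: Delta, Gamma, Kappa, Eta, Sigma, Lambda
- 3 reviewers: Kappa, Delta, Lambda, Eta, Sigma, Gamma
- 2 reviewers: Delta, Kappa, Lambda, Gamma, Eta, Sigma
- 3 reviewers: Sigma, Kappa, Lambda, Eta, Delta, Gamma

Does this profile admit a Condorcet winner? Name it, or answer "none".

none

Check each pair by majority over 19 ballots:
Eta vs Lambda: Eta, 11–8.
Eta vs Delta: 9 to 10, Delta.
Eta vs Sigma: Eta, 14–5.
Eta vs Gamma: Eta, 12–7.
Eta vs Kappa: 9 to 10, Kappa.
Lambda vs Delta: Delta wins 12–7.
Lambda vs Sigma: 3+2 = 5 for Lambda, 14 for Sigma — Sigma by 14–5.
Lambda vs Gamma: Gamma wins 11–8.
Lambda vs Kappa: 0 for Lambda, 19 for Kappa — Kappa by 19–0.
Delta vs Sigma: Delta is ranked higher on 3+2+3+2 = 10 ballots, Sigma on 9. Delta wins 10–9.
Delta vs Gamma: Delta, 10–9.
Delta vs Kappa: Delta preferred on 3+2+2 = 7 ballots; Kappa wins 12–7.
Sigma vs Gamma: Sigma preferred on 4+2+3+3 = 12 ballots; Sigma wins 12–7.
Sigma vs Kappa: Sigma, 12–7.
Gamma vs Kappa: Gamma preferred on 3+2 = 5 ballots; Kappa wins 14–5.
Each project drops at least one matchup (Eta loses to Delta; Lambda loses to Eta; Delta loses to Kappa; Sigma loses to Eta; Gamma loses to Eta; Kappa loses to Sigma); the cycle Eta > Sigma > Kappa > Eta rules out a Condorcet winner.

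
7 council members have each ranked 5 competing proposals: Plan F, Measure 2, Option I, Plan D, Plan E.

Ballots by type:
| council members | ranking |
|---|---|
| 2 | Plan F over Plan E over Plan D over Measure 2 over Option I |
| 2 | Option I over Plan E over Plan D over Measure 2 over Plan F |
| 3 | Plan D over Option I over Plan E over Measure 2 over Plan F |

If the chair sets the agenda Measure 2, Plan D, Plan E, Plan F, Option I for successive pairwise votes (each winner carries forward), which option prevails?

Round 1: Measure 2 vs Plan D — 0–7, Plan D advances.
Round 2: Plan D vs Plan E — 3–4, Plan E advances.
Round 3: Plan E vs Plan F — 5–2, Plan E advances.
Round 4: Plan E vs Option I — 2–5, Option I advances.
Option I survives the agenda.

Option I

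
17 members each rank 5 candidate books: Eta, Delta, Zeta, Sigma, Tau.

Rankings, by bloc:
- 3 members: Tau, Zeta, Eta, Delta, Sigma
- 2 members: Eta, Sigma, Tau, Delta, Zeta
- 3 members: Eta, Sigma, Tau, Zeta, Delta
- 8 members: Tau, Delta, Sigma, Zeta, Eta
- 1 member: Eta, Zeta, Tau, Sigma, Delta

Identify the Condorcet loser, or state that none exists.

none

Pairwise majorities:
Eta–Delta: Eta 9–8.
Eta vs Zeta: 6 to 11, Zeta.
Eta vs Sigma: 3+2+3+1 = 9 for Eta, 8 for Sigma — Eta by 9–8.
Eta vs Tau: 6 to 11, Tau.
Delta vs Zeta: Delta preferred on 2+8 = 10 ballots; Delta wins 10–7.
Delta vs Sigma: 11 to 6, Delta.
Delta vs Tau: Tau, 17–0.
Zeta vs Sigma: Sigma, 13–4.
Zeta–Tau: Tau 16–1.
Sigma vs Tau: 2+3 = 5 for Sigma, 12 for Tau — Tau by 12–5.
Every book wins at least one matchup (Eta beats Delta; Delta beats Zeta; Zeta beats Eta; Sigma beats Zeta; Tau beats Eta), so there is no Condorcet loser.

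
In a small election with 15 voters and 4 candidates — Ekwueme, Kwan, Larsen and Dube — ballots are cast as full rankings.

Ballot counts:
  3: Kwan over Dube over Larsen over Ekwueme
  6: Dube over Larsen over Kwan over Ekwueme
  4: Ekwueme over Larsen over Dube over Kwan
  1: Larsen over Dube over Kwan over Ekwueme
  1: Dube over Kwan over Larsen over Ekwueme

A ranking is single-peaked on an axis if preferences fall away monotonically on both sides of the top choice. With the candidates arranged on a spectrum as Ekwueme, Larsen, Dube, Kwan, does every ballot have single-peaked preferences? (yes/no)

yes

Axis positions: Ekwueme=1, Larsen=2, Dube=3, Kwan=4.
Group 1 (peak Kwan at position 4): ranking walks positions 4-3-2-1, expanding outward from the peak — single-peaked.
Group 2 (peak Dube at position 3): ranking walks positions 3-2-4-1, expanding outward from the peak — single-peaked.
Group 3 (peak Ekwueme at position 1): ranking walks positions 1-2-3-4, expanding outward from the peak — single-peaked.
Group 4 (peak Larsen at position 2): ranking walks positions 2-3-4-1, expanding outward from the peak — single-peaked.
Group 5 (peak Dube at position 3): ranking walks positions 3-4-2-1, expanding outward from the peak — single-peaked.
Every ranking is single-peaked on this axis.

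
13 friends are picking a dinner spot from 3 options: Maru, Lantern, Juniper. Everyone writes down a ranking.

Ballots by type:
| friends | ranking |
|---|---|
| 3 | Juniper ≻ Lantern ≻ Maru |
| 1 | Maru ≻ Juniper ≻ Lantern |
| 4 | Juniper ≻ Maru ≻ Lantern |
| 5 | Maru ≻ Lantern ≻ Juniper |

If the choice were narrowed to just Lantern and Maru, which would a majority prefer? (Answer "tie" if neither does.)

Maru

Ballots ranking Lantern above Maru: 3.
Ballots ranking Maru above Lantern: 13 − 3 = 10.
Maru wins the head-to-head 10–3.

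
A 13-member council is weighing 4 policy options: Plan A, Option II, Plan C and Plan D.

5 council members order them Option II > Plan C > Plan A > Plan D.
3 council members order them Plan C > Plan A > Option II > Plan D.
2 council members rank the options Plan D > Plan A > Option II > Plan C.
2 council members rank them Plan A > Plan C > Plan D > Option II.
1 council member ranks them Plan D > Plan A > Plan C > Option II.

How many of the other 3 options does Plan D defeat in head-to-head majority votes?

Plan D against each rival (13 council members):
Plan D vs Plan A: Plan A, 10–3.
Plan D–Option II: Option II 8–5.
Plan D vs Plan C: Plan D preferred on 2+1 = 3 ballots; Plan C wins 10–3.
Plan D beats no one; loses to Plan A, Option II, Plan C — 0 pairwise wins.

0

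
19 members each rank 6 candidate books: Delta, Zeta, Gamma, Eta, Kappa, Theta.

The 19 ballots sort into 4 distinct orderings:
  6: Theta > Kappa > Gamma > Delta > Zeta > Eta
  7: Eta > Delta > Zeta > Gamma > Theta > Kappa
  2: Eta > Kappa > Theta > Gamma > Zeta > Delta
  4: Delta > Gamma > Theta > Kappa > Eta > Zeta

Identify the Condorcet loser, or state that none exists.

Zeta

Pairwise majorities:
Delta vs Zeta: 6+7+4 = 17 for Delta, 2 for Zeta — Delta by 17–2.
Delta vs Gamma: Delta, 11–8.
Delta–Eta: Delta 10–9.
Delta vs Kappa: Delta wins 11–8.
Delta vs Theta: Delta is ranked higher on 7+4 = 11 ballots, Theta on 8. Delta wins 11–8.
Zeta–Gamma: Gamma 12–7.
Zeta vs Eta: 6 for Zeta, 13 for Eta — Eta by 13–6.
Zeta vs Kappa: 7 for Zeta, 12 for Kappa — Kappa by 12–7.
Zeta vs Theta: 7 for Zeta, 12 for Theta — Theta by 12–7.
Gamma vs Eta: 10 to 9, Gamma.
Gamma vs Kappa: 11 to 8, Gamma.
Gamma vs Theta: Gamma wins 11–8.
Eta vs Kappa: Eta preferred on 7+2 = 9 ballots; Kappa wins 10–9.
Eta vs Theta: Theta, 10–9.
Kappa vs Theta: Kappa preferred on 2 ballots; Theta wins 17–2.
Only Zeta has no wins; Zeta is the Condorcet loser.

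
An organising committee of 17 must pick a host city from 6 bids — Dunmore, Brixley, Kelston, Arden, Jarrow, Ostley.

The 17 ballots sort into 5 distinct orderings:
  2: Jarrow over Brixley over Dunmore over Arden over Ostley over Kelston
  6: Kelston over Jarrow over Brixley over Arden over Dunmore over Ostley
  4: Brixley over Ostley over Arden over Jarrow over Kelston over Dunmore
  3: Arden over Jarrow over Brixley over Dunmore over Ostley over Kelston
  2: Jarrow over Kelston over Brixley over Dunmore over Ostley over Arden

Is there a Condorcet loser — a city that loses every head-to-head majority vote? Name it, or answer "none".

Pairwise majorities:
Dunmore vs Brixley: Brixley, 17–0.
Dunmore vs Kelston: 5 to 12, Kelston.
Dunmore vs Arden: 2+2 = 4 for Dunmore, 13 for Arden — Arden by 13–4.
Dunmore vs Jarrow: Dunmore is ranked higher on 0 ballots, Jarrow on 17. Jarrow wins 17–0.
Dunmore vs Ostley: Dunmore preferred on 2+6+3+2 = 13 ballots; Dunmore wins 13–4.
Brixley vs Kelston: Brixley is ranked higher on 2+4+3 = 9 ballots, Kelston on 8. Brixley wins 9–8.
Brixley vs Arden: Brixley, 14–3.
Brixley vs Jarrow: Brixley preferred on 4 ballots; Jarrow wins 13–4.
Brixley vs Ostley: Brixley preferred on 2+6+4+3+2 = 17 ballots; Brixley wins 17–0.
Kelston vs Arden: Kelston preferred on 6+2 = 8 ballots; Arden wins 9–8.
Kelston vs Jarrow: Kelston preferred on 6 ballots; Jarrow wins 11–6.
Kelston–Ostley: Ostley 9–8.
Arden vs Jarrow: 4+3 = 7 for Arden, 10 for Jarrow — Jarrow by 10–7.
Arden vs Ostley: 2+6+3 = 11 for Arden, 6 for Ostley — Arden by 11–6.
Jarrow vs Ostley: Jarrow, 13–4.
Each city has at least one pairwise win (Dunmore beats Ostley; Brixley beats Dunmore; Kelston beats Dunmore; Arden beats Dunmore; Jarrow beats Dunmore; Ostley beats Kelston) — no Condorcet loser.

none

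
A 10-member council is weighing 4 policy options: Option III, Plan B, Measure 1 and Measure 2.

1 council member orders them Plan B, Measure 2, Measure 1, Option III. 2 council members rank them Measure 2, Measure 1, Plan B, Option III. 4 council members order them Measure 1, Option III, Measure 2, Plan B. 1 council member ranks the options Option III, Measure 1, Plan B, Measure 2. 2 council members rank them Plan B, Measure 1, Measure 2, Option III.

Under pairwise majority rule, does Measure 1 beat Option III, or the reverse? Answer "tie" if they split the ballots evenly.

Measure 1

Ballots ranking Measure 1 above Option III: 1 + 2 + 4 + 2 = 9.
Ballots ranking Option III above Measure 1: 10 − 9 = 1.
Measure 1 wins the head-to-head 9–1.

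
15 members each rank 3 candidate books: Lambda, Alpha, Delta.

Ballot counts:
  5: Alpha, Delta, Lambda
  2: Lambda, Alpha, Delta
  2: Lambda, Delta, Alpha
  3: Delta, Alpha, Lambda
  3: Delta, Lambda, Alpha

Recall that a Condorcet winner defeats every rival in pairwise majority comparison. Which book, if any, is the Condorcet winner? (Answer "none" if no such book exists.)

Delta

Head-to-head results (15 members):
Lambda–Alpha: Alpha 8–7.
Lambda vs Delta: Delta wins 11–4.
Alpha–Delta: Delta 8–7.
Only Delta has no losses; Delta is the Condorcet winner.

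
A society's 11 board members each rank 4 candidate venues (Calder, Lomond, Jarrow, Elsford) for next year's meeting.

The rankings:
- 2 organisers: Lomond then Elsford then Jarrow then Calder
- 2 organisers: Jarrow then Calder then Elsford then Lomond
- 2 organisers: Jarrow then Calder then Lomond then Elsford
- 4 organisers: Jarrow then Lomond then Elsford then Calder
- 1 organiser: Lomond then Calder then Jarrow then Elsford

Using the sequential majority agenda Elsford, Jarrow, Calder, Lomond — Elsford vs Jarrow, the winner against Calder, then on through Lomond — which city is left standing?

Jarrow

Round 1: Elsford vs Jarrow — 2–9, Jarrow advances.
Round 2: Jarrow vs Calder — 10–1, Jarrow advances.
Round 3: Jarrow vs Lomond — 8–3, Jarrow advances.
Jarrow survives the agenda.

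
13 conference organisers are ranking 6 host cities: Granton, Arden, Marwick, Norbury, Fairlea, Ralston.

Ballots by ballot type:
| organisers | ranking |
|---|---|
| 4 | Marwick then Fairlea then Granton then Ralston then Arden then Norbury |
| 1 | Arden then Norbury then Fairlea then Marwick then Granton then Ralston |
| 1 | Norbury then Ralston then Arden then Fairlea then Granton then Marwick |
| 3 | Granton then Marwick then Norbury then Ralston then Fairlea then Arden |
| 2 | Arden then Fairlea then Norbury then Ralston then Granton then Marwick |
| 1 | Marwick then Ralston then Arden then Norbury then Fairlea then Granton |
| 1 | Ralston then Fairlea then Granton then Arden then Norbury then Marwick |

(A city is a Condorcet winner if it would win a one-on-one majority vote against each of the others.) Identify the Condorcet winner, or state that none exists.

none

Check each pair by majority over 13 ballots:
Granton vs Arden: Granton preferred on 4+3+1 = 8 ballots; Granton wins 8–5.
Granton vs Marwick: 1+3+2+1 = 7 for Granton, 6 for Marwick — Granton by 7–6.
Granton vs Norbury: 8 to 5, Granton.
Granton vs Fairlea: Granton is ranked higher on 3 ballots, Fairlea on 10. Fairlea wins 10–3.
Granton vs Ralston: 4+1+3 = 8 for Granton, 5 for Ralston — Granton by 8–5.
Arden vs Marwick: 5 to 8, Marwick.
Arden vs Norbury: Arden is ranked higher on 4+1+2+1+1 = 9 ballots, Norbury on 4. Arden wins 9–4.
Arden vs Fairlea: Arden preferred on 1+1+2+1 = 5 ballots; Fairlea wins 8–5.
Arden vs Ralston: 1+2 = 3 for Arden, 10 for Ralston — Ralston by 10–3.
Marwick vs Norbury: 8 to 5, Marwick.
Marwick vs Fairlea: Marwick is ranked higher on 4+3+1 = 8 ballots, Fairlea on 5. Marwick wins 8–5.
Marwick vs Ralston: Marwick preferred on 4+1+3+1 = 9 ballots; Marwick wins 9–4.
Norbury vs Fairlea: 1+1+3+1 = 6 for Norbury, 7 for Fairlea — Fairlea by 7–6.
Norbury vs Ralston: Norbury preferred on 1+1+3+2 = 7 ballots; Norbury wins 7–6.
Fairlea vs Ralston: Fairlea is ranked higher on 4+1+2 = 7 ballots, Ralston on 6. Fairlea wins 7–6.
No city is unbeaten: Granton loses to Fairlea; Arden loses to Granton; Marwick loses to Granton; Norbury loses to Granton; Fairlea loses to Marwick; Ralston loses to Granton. In particular Granton beats Marwick beats Fairlea beats Granton is a majority cycle — no Condorcet winner exists.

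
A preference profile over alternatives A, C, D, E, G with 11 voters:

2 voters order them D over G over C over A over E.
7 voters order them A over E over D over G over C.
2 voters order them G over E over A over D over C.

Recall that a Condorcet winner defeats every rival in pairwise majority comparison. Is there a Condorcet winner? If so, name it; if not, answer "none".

A

Pairwise majorities:
A vs C: A, 9–2.
A–D: A 9–2.
A vs E: A, 9–2.
A vs G: A wins 7–4.
C vs D: D, 11–0.
C–E: E 9–2.
C–G: G 11–0.
D–E: E 9–2.
D–G: D 9–2.
E–G: E 7–4.
A defeats every rival head-to-head and is the Condorcet winner.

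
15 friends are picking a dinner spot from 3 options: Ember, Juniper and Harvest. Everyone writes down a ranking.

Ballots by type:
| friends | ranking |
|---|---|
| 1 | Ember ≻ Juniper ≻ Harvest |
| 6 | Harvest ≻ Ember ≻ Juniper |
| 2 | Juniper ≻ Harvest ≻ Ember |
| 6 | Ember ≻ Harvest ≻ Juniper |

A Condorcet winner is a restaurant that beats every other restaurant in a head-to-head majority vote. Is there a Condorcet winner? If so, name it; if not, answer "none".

Harvest

Head-to-head results (15 friends):
Ember vs Juniper: Ember preferred on 1+6+6 = 13 ballots; Ember wins 13–2.
Ember vs Harvest: Ember preferred on 1+6 = 7 ballots; Harvest wins 8–7.
Juniper vs Harvest: 1+2 = 3 for Juniper, 12 for Harvest — Harvest by 12–3.
Harvest wins every pairwise contest, so Harvest is the Condorcet winner.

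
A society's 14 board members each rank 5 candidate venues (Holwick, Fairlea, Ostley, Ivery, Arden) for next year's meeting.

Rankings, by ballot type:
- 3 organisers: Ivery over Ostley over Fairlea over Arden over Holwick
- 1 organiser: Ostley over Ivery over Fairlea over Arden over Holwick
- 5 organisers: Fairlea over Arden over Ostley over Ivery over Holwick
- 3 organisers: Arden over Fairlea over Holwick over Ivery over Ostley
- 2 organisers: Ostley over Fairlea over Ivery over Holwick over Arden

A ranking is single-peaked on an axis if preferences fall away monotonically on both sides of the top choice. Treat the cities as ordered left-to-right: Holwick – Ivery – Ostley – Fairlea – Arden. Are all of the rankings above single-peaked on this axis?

Axis positions: Holwick=1, Ivery=2, Ostley=3, Fairlea=4, Arden=5.
Ballot type 1 (peak Ivery at position 2): ranking walks positions 2-3-4-5-1, expanding outward from the peak — single-peaked.
Ballot type 2 (peak Ostley at position 3): ranking walks positions 3-2-4-5-1, expanding outward from the peak — single-peaked.
Ballot type 3 (peak Fairlea at position 4): ranking walks positions 4-5-3-2-1, expanding outward from the peak — single-peaked.
Ballot type 4: ranking walks positions 5-4-1-2-3; Holwick is ranked above Ostley even though Ostley lies between Holwick and the peak Arden on the axis — preferences dip and rise again. Not single-peaked.
Ballot type 5 (peak Ostley at position 3): ranking walks positions 3-4-2-1-5, expanding outward from the peak — single-peaked.
Ballot type 4 violates single-peakedness, so the profile is not single-peaked on this axis.

no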